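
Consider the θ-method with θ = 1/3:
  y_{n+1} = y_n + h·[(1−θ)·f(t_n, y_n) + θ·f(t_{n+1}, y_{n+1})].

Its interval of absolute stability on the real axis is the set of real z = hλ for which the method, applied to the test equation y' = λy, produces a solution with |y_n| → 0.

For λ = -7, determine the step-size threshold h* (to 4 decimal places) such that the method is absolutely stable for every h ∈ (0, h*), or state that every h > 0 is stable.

On y'=λy, z=hλ:
  y_{n+1} = y_n + z·[2/3·y_n + 1/3·y_{n+1}] ⇒ (1 − 1/3z)y_{n+1} = (1 + 2/3z)y_n
  R(z) = (1 + 2/3z)/(1 − 1/3z).

Find x<0 with |R(x)|<1.
x=-1.25: |R|=0.1176
R=−1: 1+2/3x = −1+1/3x ⇒ -1/3x=2 ⇒ x=2/(-1/3)=-6.0000
Confirm numerically:
  x=-5.701: |R|=0.96564 <1
  x=-4.142: |R|=0.73985 <1
  x=-2.507: |R|=0.36572 <1
  x=-6.383: |R|=1.04082 >1
  x=-6.283: |R|=1.03049 >1
  x=-6.163: |R|=1.01779 >1
Stable set (-6.0000, 0).

(-6.0000,0); λ=-7 ⇒ h* = (6)/7 = 0.8571.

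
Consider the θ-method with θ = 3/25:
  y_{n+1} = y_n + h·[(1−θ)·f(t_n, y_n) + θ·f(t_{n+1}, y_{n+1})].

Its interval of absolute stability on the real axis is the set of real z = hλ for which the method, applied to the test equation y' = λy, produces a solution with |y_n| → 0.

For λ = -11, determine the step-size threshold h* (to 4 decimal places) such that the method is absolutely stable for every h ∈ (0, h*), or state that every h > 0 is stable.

(-2.6316,0); λ=-11 ⇒ h* = (50/19)/11 = 0.2392.

Test eqn y'=λy, z=hλ:
  y_{n+1} = y_n + z·[22/25·y_n + 3/25·y_{n+1}] ⇒ (1 − 3/25z)y_{n+1} = (1 + 22/25z)y_n
  ⇒ R(z) = (1 + 22/25z)/(1 − 3/25z).

Boundary: |R(x)|=1, x<0.
x=-0.92: |R|=0.1715
R=−1: 1+22/25x = −1+3/25x ⇒ -19/25x=2 ⇒ x=2/(-19/25)=-2.6316
Confirm numerically:
  x=-2.357: |R|=0.83733 <1
  x=-1.573: |R|=0.32323 <1
  x=-2.858: |R|=1.12813 >1
  x=-2.683: |R|=1.02956 >1
So |R|<1 on (-2.6316, 0).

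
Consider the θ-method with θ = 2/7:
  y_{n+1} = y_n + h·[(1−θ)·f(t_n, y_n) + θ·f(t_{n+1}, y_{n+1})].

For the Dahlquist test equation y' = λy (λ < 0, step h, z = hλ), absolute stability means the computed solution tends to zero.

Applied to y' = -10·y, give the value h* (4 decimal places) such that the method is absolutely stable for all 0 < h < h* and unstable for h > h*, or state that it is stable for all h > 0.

(-4.6667,0); λ=-10 ⇒ h* = (14/3)/10 = 0.4667.

Set f=λy, z=hλ:
  y_{n+1} = y_n + z·[5/7·y_n + 2/7·y_{n+1}] ⇒ (1 − 2/7z)y_{n+1} = (1 + 5/7z)y_n
  R(z) = (1 + 5/7z)/(1 − 2/7z).

Need |R(x)|<1, x<0.
x=-1.7: |R|=0.1442
R=−1: 1+5/7x = −1+2/7x ⇒ -3/7x=2 ⇒ x=2/(-3/7)=-4.6667
Confirm numerically:
  x=-4.295: |R|=0.92848 <1
  x=-3.146: |R|=0.65679 <1
  x=-2.832: |R|=0.56538 <1
  x=-2.362: |R|=0.41027 <1
  x=-5.220: |R|=1.09518 >1
  x=-4.839: |R|=1.03100 >1
  x=-4.750: |R|=1.01515 >1
So |R|<1 on (-4.6667, 0).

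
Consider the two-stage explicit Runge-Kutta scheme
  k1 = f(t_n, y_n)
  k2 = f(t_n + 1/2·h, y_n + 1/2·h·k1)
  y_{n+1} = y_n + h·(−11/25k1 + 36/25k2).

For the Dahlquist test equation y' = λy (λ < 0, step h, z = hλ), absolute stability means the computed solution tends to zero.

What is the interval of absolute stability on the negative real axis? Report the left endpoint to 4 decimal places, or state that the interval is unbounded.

Test eqn y'=λy, z=hλ:
  k1=λy_n ⇒ h·k1=z·y_n;  k2=λ(1+1/2z)y_n ⇒ h·k2=z(1+1/2z)y_n
  y_{n+1}/y_n = 1 − 11/25z + 36/25z(1+1/2z) = 1 + z + 18/25z²
  Hence R(z) = 1 + z + 18/25z².

Solve |R(x)|<1 on ℝ⁻.
x=-1.45: |R|=1.0638
R=1: x+18/25x²=0 ⇒ x=−25/18=-1.3889; min R=1−1/(4·18/25)=0.6528>−1
Confirm numerically:
  x=-1.298: |R|=0.91506 <1
  x=-1.078: |R|=0.75870 <1
  x=-0.977: |R|=0.71026 <1
  x=-0.638: |R|=0.65507 <1
  x=-1.878: |R|=1.66136 >1
  x=-1.850: |R|=1.61420 >1
So |R|<1 on (-1.3889, 0).

z∈(-1.3889,0).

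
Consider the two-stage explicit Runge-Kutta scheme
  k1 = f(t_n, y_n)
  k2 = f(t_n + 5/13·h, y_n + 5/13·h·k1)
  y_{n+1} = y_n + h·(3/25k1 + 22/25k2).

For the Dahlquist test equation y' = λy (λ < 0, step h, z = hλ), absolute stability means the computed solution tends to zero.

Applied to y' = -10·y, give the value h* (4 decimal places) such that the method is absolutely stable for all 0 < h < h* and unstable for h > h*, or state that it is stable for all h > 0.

On y'=λy, z=hλ:
  k1=λy_n ⇒ h·k1=z·y_n;  k2=λ(1+5/13z)y_n ⇒ h·k2=z(1+5/13z)y_n
  y_{n+1}/y_n = 1 + 3/25z + 22/25z(1+5/13z) = 1 + z + 22/65z²
  so R(z) = 1 + z + 22/65z².

Find x<0 with |R(x)|<1.
x=-1.33: |R|=0.2687
R=1: x+22/65x²=0 ⇒ x=−65/22=-2.9545; min R=1−1/(4·22/65)=0.2614>−1
Confirm numerically:
  x=-2.826: |R|=0.87705 <1
  x=-2.150: |R|=0.41454 <1
  x=-1.858: |R|=0.31042 <1
  x=-3.391: |R|=1.50093 >1
  x=-3.172: |R|=1.23346 >1
So |R|<1 on (-2.9545, 0).

(-2.9545,0); λ=-10 ⇒ h* = (65/22)/10 = 0.2955.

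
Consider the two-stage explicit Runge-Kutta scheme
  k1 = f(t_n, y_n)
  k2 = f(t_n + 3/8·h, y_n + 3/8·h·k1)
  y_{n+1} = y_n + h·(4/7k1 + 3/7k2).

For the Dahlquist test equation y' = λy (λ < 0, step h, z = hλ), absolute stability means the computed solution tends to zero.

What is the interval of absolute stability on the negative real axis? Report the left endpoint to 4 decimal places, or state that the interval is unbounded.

z∈(-6.2222,0).

Set f=λy, z=hλ:
  k1=λy_n ⇒ h·k1=z·y_n;  k2=λ(1+3/8z)y_n ⇒ h·k2=z(1+3/8z)y_n
  y_{n+1}/y_n = 1 + 4/7z + 3/7z(1+3/8z) = 1 + z + 9/56z²
  ⇒ R(z) = 1 + z + 9/56z².

Solve |R(x)|<1 on ℝ⁻.
x=-0.66: |R|=0.4100
R=1: x+9/56x²=0 ⇒ x=−56/9=-6.2222; min R=1−1/(4·9/56)=-0.5556>−1
Confirm numerically:
  x=-3.686: |R|=0.50244 <1
  x=-3.622: |R|=0.51361 <1
  x=-3.336: |R|=0.54743 <1
  x=-3.097: |R|=0.55552 <1
  x=-6.803: |R|=1.63499 >1
  x=-6.493: |R|=1.28256 >1
So |R|<1 on (-6.2222, 0).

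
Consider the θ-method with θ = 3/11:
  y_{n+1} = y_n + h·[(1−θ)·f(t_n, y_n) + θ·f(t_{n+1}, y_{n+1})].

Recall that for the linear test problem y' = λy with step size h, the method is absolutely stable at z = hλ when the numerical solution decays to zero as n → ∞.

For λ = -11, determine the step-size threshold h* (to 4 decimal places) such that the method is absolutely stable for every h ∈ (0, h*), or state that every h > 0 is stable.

With y'=λy (z=hλ):
  y_{n+1} = y_n + z·[8/11·y_n + 3/11·y_{n+1}] ⇒ (1 − 3/11z)y_{n+1} = (1 + 8/11z)y_n
  so R(z) = (1 + 8/11z)/(1 − 3/11z).

Find x<0 with |R(x)|<1.
x=-1.5: |R|=0.0645
R=−1: 1+8/11x = −1+3/11x ⇒ -5/11x=2 ⇒ x=2/(-5/11)=-4.4000
Confirm numerically:
  x=-3.101: |R|=0.68010 <1
  x=-2.647: |R|=0.53725 <1
  x=-2.561: |R|=0.50784 <1
  x=-2.006: |R|=0.29663 <1
  x=-4.969: |R|=1.10982 >1
  x=-4.967: |R|=1.10946 >1
  x=-4.696: |R|=1.05899 >1
Interval (-4.4000, 0).

(-4.4000,0); λ=-11 ⇒ h* = (22/5)/11 = 0.4000.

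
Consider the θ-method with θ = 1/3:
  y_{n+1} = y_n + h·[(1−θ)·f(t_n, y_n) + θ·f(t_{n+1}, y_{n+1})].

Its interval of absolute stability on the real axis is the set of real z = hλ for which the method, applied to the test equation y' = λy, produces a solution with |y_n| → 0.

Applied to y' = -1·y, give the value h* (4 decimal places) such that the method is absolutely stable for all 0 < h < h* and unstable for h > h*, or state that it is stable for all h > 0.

(-6.0000,0); λ=-1 ⇒ h* = (6)/1 = 6.0000.

On y'=λy, z=hλ:
  y_{n+1} = y_n + z·[2/3·y_n + 1/3·y_{n+1}] ⇒ (1 − 1/3z)y_{n+1} = (1 + 2/3z)y_n
  so R(z) = (1 + 2/3z)/(1 − 1/3z).

Solve |R(x)|<1 on ℝ⁻.
x=-1.42: |R|=0.0362
R=−1: 1+2/3x = −1+1/3x ⇒ -1/3x=2 ⇒ x=2/(-1/3)=-6.0000
Confirm numerically:
  x=-5.084: |R|=0.88669 <1
  x=-5.066: |R|=0.88421 <1
  x=-4.226: |R|=0.75450 <1
  x=-6.268: |R|=1.02892 >1
  x=-6.048: |R|=1.00531 >1
So |R|<1 on (-6.0000, 0).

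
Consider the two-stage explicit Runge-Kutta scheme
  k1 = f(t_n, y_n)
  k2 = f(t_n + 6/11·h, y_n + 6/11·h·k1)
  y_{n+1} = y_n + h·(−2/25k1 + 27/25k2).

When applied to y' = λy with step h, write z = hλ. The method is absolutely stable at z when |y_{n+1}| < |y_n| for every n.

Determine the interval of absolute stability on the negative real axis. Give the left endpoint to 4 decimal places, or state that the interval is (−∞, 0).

(-1.6975, 0).

On y'=λy, z=hλ:
  k1=λy_n ⇒ h·k1=z·y_n;  k2=λ(1+6/11z)y_n ⇒ h·k2=z(1+6/11z)y_n
  y_{n+1}/y_n = 1 − 2/25z + 27/25z(1+6/11z) = 1 + z + 162/275z²
  so R(z) = 1 + z + 162/275z².

Boundary: |R(x)|=1, x<0.
x=-1.26: |R|=0.6752
R=1: x+162/275x²=0 ⇒ x=−275/162=-1.6975; min R=1−1/(4·162/275)=0.5756>−1
Confirm numerically:
  x=-1.624: |R|=0.92965 <1
  x=-1.215: |R|=0.65463 <1
  x=-1.210: |R|=0.65249 <1
  x=-2.280: |R|=1.78233 >1
  x=-1.913: |R|=1.24282 >1
Interval (-1.6975, 0).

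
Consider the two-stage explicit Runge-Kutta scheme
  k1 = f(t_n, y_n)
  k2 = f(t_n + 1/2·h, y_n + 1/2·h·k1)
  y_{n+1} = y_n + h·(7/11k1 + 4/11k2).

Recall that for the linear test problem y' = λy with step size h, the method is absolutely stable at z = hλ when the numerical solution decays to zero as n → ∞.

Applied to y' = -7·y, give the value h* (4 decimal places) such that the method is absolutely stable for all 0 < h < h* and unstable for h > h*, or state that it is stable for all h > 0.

(-5.5000,0); λ=-7 ⇒ h* = (11/2)/7 = 0.7857.

On y'=λy, z=hλ:
  k1=λy_n ⇒ h·k1=z·y_n;  k2=λ(1+1/2z)y_n ⇒ h·k2=z(1+1/2z)y_n
  y_{n+1}/y_n = 1 + 7/11z + 4/11z(1+1/2z) = 1 + z + 2/11z²
  R(z) = 1 + z + 2/11z².

Boundary: |R(x)|=1, x<0.
x=-0.51: |R|=0.5373
R=1: x+2/11x²=0 ⇒ x=−11/2=-5.5000; min R=1−1/(4·2/11)=-0.3750>−1
Confirm numerically:
  x=-5.103: |R|=0.63166 <1
  x=-2.985: |R|=0.36496 <1
  x=-2.640: |R|=0.37280 <1
  x=-2.399: |R|=0.35260 <1
  x=-6.084: |R|=1.64601 >1
  x=-5.719: |R|=1.22772 >1
So |R|<1 on (-5.5000, 0).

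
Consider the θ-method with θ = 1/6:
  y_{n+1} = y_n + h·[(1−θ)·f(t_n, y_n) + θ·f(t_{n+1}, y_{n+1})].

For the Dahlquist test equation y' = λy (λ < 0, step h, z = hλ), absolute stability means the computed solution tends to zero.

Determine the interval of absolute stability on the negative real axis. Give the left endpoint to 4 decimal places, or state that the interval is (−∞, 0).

Test eqn y'=λy, z=hλ:
  y_{n+1} = y_n + z·[5/6·y_n + 1/6·y_{n+1}] ⇒ (1 − 1/6z)y_{n+1} = (1 + 5/6z)y_n
  so R(z) = (1 + 5/6z)/(1 − 1/6z).

Solve |R(x)|<1 on ℝ⁻.
x=-0.4: |R|=0.6250
R=−1: 1+5/6x = −1+1/6x ⇒ -2/3x=2 ⇒ x=2/(-2/3)=-3.0000
Confirm numerically:
  x=-2.275: |R|=0.64955 <1
  x=-2.262: |R|=0.64270 <1
  x=-2.224: |R|=0.62257 <1
  x=-1.510: |R|=0.20639 <1
  x=-3.460: |R|=1.19450 >1
  x=-3.419: |R|=1.17794 >1
  x=-3.075: |R|=1.03306 >1
Stable set (-3.0000, 0).

z∈(-3.0000,0).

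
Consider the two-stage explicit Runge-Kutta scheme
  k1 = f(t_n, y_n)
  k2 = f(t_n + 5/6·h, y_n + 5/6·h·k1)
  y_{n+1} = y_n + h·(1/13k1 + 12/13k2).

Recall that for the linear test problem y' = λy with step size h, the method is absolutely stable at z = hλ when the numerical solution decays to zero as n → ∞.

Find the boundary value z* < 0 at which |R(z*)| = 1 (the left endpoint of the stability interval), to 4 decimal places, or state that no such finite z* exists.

With y'=λy (z=hλ):
  k1=λy_n ⇒ h·k1=z·y_n;  k2=λ(1+5/6z)y_n ⇒ h·k2=z(1+5/6z)y_n
  y_{n+1}/y_n = 1 + 1/13z + 12/13z(1+5/6z) = 1 + z + 10/13z²
  Hence R(z) = 1 + z + 10/13z².

Need |R(x)|<1, x<0.
x=-0.55: |R|=0.6827
R=1: x+10/13x²=0 ⇒ x=−13/10=-1.3000; min R=1−1/(4·10/13)=0.6750>−1
Confirm numerically:
  x=-1.258: |R|=0.95936 <1
  x=-1.000: |R|=0.76923 <1
  x=-0.744: |R|=0.68180 <1
  x=-0.737: |R|=0.68082 <1
  x=-1.887: |R|=1.85205 >1
  x=-1.516: |R|=1.25189 >1
So |R|<1 on (-1.3000, 0).

left endpoint -1.3000.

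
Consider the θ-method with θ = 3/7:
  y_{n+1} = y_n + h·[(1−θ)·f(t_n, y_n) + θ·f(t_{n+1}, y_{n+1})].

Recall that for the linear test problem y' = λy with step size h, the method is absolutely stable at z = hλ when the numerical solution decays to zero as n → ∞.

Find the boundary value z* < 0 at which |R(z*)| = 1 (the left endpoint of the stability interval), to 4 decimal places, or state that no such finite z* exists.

On y'=λy, z=hλ:
  y_{n+1} = y_n + z·[4/7·y_n + 3/7·y_{n+1}] ⇒ (1 − 3/7z)y_{n+1} = (1 + 4/7z)y_n
  ⇒ R(z) = (1 + 4/7z)/(1 − 3/7z).

Solve |R(x)|<1 on ℝ⁻.
x=-0.83: |R|=0.3878
R=−1: 1+4/7x = −1+3/7x ⇒ -1/7x=2 ⇒ x=2/(-1/7)=-14.0000
Confirm numerically:
  x=-11.790: |R|=0.94784 <1
  x=-11.704: |R|=0.94548 <1
  x=-11.568: |R|=0.94168 <1
  x=-6.905: |R|=0.74400 <1
  x=-14.487: |R|=1.00965 >1
  x=-14.471: |R|=1.00934 >1
  x=-14.159: |R|=1.00321 >1
Stable set (-14.0000, 0).

z* = -14.0000.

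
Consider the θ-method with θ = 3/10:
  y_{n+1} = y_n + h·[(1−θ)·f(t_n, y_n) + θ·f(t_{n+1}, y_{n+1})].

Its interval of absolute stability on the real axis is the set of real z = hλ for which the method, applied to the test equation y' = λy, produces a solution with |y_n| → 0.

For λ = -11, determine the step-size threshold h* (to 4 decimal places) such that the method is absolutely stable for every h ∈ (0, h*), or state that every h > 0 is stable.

(-5.0000,0); λ=-11 ⇒ h* = (5)/11 = 0.4545.

With y'=λy (z=hλ):
  y_{n+1} = y_n + z·[7/10·y_n + 3/10·y_{n+1}] ⇒ (1 − 3/10z)y_{n+1} = (1 + 7/10z)y_n
  Hence R(z) = (1 + 7/10z)/(1 − 3/10z).

Solve |R(x)|<1 on ℝ⁻.
x=-0.68: |R|=0.4352
R=−1: 1+7/10x = −1+3/10x ⇒ -2/5x=2 ⇒ x=2/(-2/5)=-5.0000
Confirm numerically:
  x=-3.534: |R|=0.71537 <1
  x=-3.393: |R|=0.68145 <1
  x=-2.502: |R|=0.42922 <1
  x=-5.517: |R|=1.07789 >1
  x=-5.290: |R|=1.04484 >1
  x=-5.289: |R|=1.04469 >1
Interval (-5.0000, 0).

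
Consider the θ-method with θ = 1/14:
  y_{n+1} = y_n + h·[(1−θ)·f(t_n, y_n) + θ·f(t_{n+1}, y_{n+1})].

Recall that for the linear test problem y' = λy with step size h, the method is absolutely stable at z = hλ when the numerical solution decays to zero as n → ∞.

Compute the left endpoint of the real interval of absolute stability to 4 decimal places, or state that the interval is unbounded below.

Set f=λy, z=hλ:
  y_{n+1} = y_n + z·[13/14·y_n + 1/14·y_{n+1}] ⇒ (1 − 1/14z)y_{n+1} = (1 + 13/14z)y_n
  Hence R(z) = (1 + 13/14z)/(1 − 1/14z).

Need |R(x)|<1, x<0.
x=-0.89: |R|=0.1632
R=−1: 1+13/14x = −1+1/14x ⇒ -6/7x=2 ⇒ x=2/(-6/7)=-2.3333
Confirm numerically:
  x=-2.155: |R|=0.86753 <1
  x=-1.950: |R|=0.71160 <1
  x=-1.628: |R|=0.45841 <1
  x=-2.732: |R|=1.28592 >1
  x=-2.699: |R|=1.26277 >1
  x=-2.456: |R|=1.08945 >1
Stable set (-2.3333, 0).

z* = -2.3333.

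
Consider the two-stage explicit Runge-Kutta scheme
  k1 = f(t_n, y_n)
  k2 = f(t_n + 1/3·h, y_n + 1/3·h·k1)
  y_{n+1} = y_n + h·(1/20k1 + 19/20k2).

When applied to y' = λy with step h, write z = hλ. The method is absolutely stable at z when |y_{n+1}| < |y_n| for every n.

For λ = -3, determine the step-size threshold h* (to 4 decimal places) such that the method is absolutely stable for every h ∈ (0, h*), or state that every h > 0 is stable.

(-3.1579,0); λ=-3 ⇒ h* = (60/19)/3 = 1.0526.

Set f=λy, z=hλ:
  k1=λy_n ⇒ h·k1=z·y_n;  k2=λ(1+1/3z)y_n ⇒ h·k2=z(1+1/3z)y_n
  y_{n+1}/y_n = 1 + 1/20z + 19/20z(1+1/3z) = 1 + z + 19/60z²
  so R(z) = 1 + z + 19/60z².

Boundary: |R(x)|=1, x<0.
x=-0.58: |R|=0.5265
R=1: x+19/60x²=0 ⇒ x=−60/19=-3.1579; min R=1−1/(4·19/60)=0.2105>−1
Confirm numerically:
  x=-2.434: |R|=0.44205 <1
  x=-1.458: |R|=0.21516 <1
  x=-1.451: |R|=0.21571 <1
  x=-1.391: |R|=0.22171 <1
  x=-3.657: |R|=1.57799 >1
  x=-3.325: |R|=1.17595 >1
Stable set (-3.1579, 0).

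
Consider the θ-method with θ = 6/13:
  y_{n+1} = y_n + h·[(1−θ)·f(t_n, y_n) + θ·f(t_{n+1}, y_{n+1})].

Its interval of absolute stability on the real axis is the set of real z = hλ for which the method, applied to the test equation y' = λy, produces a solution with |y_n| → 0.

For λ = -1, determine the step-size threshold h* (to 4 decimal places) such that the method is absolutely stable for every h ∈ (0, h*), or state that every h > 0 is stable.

Test eqn y'=λy, z=hλ:
  y_{n+1} = y_n + z·[7/13·y_n + 6/13·y_{n+1}] ⇒ (1 − 6/13z)y_{n+1} = (1 + 7/13z)y_n
  so R(z) = (1 + 7/13z)/(1 − 6/13z).

Boundary: |R(x)|=1, x<0.
x=-0.95: |R|=0.3396
R=−1: 1+7/13x = −1+6/13x ⇒ -1/13x=2 ⇒ x=2/(-1/13)=-26.0000
Confirm numerically:
  x=-17.333: |R|=0.92592 <1
  x=-16.172: |R|=0.91068 <1
  x=-13.376: |R|=0.86463 <1
  x=-12.193: |R|=0.83975 <1
  x=-26.235: |R|=1.00138 >1
  x=-26.119: |R|=1.00070 >1
So |R|<1 on (-26.0000, 0).

(-26.0000,0); λ=-1 ⇒ h* = (26)/1 = 26.0000.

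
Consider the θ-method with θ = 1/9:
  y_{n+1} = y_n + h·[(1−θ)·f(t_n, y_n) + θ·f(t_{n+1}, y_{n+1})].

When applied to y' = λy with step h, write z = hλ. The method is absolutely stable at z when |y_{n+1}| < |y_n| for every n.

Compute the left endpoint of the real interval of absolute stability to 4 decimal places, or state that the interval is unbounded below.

z* = -2.5714.

On y'=λy, z=hλ:
  y_{n+1} = y_n + z·[8/9·y_n + 1/9·y_{n+1}] ⇒ (1 − 1/9z)y_{n+1} = (1 + 8/9z)y_n
  so R(z) = (1 + 8/9z)/(1 − 1/9z).

Need |R(x)|<1, x<0.
x=-0.34: |R|=0.6724
R=−1: 1+8/9x = −1+1/9x ⇒ -7/9x=2 ⇒ x=2/(-7/9)=-2.5714
Confirm numerically:
  x=-2.486: |R|=0.94794 <1
  x=-2.347: |R|=0.86155 <1
  x=-1.797: |R|=0.49792 <1
  x=-1.032: |R|=0.07416 <1
  x=-2.843: |R|=1.16052 >1
  x=-2.794: |R|=1.13210 >1
  x=-2.699: |R|=1.07633 >1
Interval (-2.5714, 0).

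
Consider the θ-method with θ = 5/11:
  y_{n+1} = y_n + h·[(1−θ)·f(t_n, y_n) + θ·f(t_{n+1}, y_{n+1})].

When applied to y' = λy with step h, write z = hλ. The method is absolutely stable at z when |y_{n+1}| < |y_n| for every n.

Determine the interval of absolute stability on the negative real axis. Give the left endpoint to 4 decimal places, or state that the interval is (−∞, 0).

z∈(-22.0000,0).

Set f=λy, z=hλ:
  y_{n+1} = y_n + z·[6/11·y_n + 5/11·y_{n+1}] ⇒ (1 − 5/11z)y_{n+1} = (1 + 6/11z)y_n
  R(z) = (1 + 6/11z)/(1 − 5/11z).

Boundary: |R(x)|=1, x<0.
x=-0.34: |R|=0.7055
R=−1: 1+6/11x = −1+5/11x ⇒ -1/11x=2 ⇒ x=2/(-1/11)=-22.0000
Confirm numerically:
  x=-14.499: |R|=0.91016 <1
  x=-13.621: |R|=0.89408 <1
  x=-9.592: |R|=0.78955 <1
  x=-22.473: |R|=1.00383 >1
  x=-22.183: |R|=1.00150 >1
  x=-22.121: |R|=1.00100 >1
Stable set (-22.0000, 0).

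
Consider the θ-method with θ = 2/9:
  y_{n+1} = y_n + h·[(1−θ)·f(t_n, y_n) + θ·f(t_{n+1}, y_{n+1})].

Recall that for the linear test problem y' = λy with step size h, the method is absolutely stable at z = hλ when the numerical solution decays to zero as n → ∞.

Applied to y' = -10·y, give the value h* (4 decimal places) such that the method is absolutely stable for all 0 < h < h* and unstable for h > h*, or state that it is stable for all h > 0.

(-3.6000,0); λ=-10 ⇒ h* = (18/5)/10 = 0.3600.

Test eqn y'=λy, z=hλ:
  y_{n+1} = y_n + z·[7/9·y_n + 2/9·y_{n+1}] ⇒ (1 − 2/9z)y_{n+1} = (1 + 7/9z)y_n
  ⇒ R(z) = (1 + 7/9z)/(1 − 2/9z).

Find x<0 with |R(x)|<1.
x=-0.48: |R|=0.5663
R=−1: 1+7/9x = −1+2/9x ⇒ -5/9x=2 ⇒ x=2/(-5/9)=-3.6000
Confirm numerically:
  x=-2.995: |R|=0.79820 <1
  x=-2.147: |R|=0.45351 <1
  x=-1.692: |R|=0.22965 <1
  x=-3.973: |R|=1.11006 >1
  x=-3.853: |R|=1.07572 >1
  x=-3.738: |R|=1.04188 >1
Interval (-3.6000, 0).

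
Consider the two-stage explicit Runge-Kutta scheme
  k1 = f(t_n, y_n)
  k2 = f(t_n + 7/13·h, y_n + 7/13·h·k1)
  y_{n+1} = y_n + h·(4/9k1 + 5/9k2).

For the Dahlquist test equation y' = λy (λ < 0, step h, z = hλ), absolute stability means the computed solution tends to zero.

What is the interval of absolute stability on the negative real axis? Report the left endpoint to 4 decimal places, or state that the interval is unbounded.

Set f=λy, z=hλ:
  k1=λy_n ⇒ h·k1=z·y_n;  k2=λ(1+7/13z)y_n ⇒ h·k2=z(1+7/13z)y_n
  y_{n+1}/y_n = 1 + 4/9z + 5/9z(1+7/13z) = 1 + z + 35/117z²
  so R(z) = 1 + z + 35/117z².

Find x<0 with |R(x)|<1.
x=-1.41: |R|=0.1847
R=1: x+35/117x²=0 ⇒ x=−117/35=-3.3429; min R=1−1/(4·35/117)=0.1643>−1
Confirm numerically:
  x=-2.972: |R|=0.67029 <1
  x=-2.453: |R|=0.34702 <1
  x=-1.863: |R|=0.17526 <1
  x=-1.819: |R|=0.17080 <1
  x=-3.504: |R|=1.16891 >1
  x=-3.488: |R|=1.15144 >1
Interval (-3.3429, 0).

(-3.3429, 0).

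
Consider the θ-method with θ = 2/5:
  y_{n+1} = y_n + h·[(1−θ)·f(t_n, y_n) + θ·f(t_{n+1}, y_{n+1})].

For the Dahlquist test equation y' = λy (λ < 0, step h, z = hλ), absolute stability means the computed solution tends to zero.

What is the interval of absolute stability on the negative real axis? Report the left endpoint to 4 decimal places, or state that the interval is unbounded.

(-10.0000, 0).

Set f=λy, z=hλ:
  y_{n+1} = y_n + z·[3/5·y_n + 2/5·y_{n+1}] ⇒ (1 − 2/5z)y_{n+1} = (1 + 3/5z)y_n
  R(z) = (1 + 3/5z)/(1 − 2/5z).

Boundary: |R(x)|=1, x<0.
x=-0.66: |R|=0.4778
R=−1: 1+3/5x = −1+2/5x ⇒ -1/5x=2 ⇒ x=2/(-1/5)=-10.0000
Confirm numerically:
  x=-5.768: |R|=0.74407 <1
  x=-4.930: |R|=0.65882 <1
  x=-4.845: |R|=0.64908 <1
  x=-4.568: |R|=0.61573 <1
  x=-10.499: |R|=1.01919 >1
  x=-10.463: |R|=1.01786 >1
  x=-10.346: |R|=1.01347 >1
Interval (-10.0000, 0).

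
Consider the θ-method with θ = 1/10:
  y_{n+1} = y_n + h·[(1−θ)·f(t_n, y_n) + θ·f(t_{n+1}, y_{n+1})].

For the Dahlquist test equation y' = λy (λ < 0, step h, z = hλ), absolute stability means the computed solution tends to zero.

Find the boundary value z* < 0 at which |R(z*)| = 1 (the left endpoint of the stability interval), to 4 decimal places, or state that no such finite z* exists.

left endpoint -2.5000.

Set f=λy, z=hλ:
  y_{n+1} = y_n + z·[9/10·y_n + 1/10·y_{n+1}] ⇒ (1 − 1/10z)y_{n+1} = (1 + 9/10z)y_n
  so R(z) = (1 + 9/10z)/(1 − 1/10z).

Boundary: |R(x)|=1, x<0.
x=-1.25: |R|=0.1111
R=−1: 1+9/10x = −1+1/10x ⇒ -4/5x=2 ⇒ x=2/(-4/5)=-2.5000
Confirm numerically:
  x=-2.284: |R|=0.85933 <1
  x=-1.812: |R|=0.53403 <1
  x=-1.585: |R|=0.36815 <1
  x=-1.150: |R|=0.03139 <1
  x=-2.900: |R|=1.24806 >1
  x=-2.547: |R|=1.02997 >1
Stable set (-2.5000, 0).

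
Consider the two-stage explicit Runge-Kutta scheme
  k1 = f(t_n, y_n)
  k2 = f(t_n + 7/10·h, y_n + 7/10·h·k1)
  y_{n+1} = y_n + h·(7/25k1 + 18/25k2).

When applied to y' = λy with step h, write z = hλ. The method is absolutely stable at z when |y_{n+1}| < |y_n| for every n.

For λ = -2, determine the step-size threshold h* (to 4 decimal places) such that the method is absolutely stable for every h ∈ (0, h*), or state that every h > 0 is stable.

(-1.9841,0); λ=-2 ⇒ h* = (125/63)/2 = 0.9921.

With y'=λy (z=hλ):
  k1=λy_n ⇒ h·k1=z·y_n;  k2=λ(1+7/10z)y_n ⇒ h·k2=z(1+7/10z)y_n
  y_{n+1}/y_n = 1 + 7/25z + 18/25z(1+7/10z) = 1 + z + 63/125z²
  ⇒ R(z) = 1 + z + 63/125z².

Find x<0 with |R(x)|<1.
x=-1.27: |R|=0.5429
R=1: x+63/125x²=0 ⇒ x=−125/63=-1.9841; min R=1−1/(4·63/125)=0.5040>−1
Confirm numerically:
  x=-1.872: |R|=0.89421 <1
  x=-1.853: |R|=0.87754 <1
  x=-0.946: |R|=0.50504 <1
  x=-0.863: |R|=0.51236 <1
  x=-2.509: |R|=1.66372 >1
  x=-2.476: |R|=1.61381 >1
  x=-2.475: |R|=1.61232 >1
So |R|<1 on (-1.9841, 0).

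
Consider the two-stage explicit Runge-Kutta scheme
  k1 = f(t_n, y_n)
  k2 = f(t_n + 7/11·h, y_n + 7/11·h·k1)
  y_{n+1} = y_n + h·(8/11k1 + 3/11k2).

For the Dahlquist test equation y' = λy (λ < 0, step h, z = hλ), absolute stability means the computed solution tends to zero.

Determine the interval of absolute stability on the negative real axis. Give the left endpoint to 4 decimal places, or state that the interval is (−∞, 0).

(-5.7619, 0).

Test eqn y'=λy, z=hλ:
  k1=λy_n ⇒ h·k1=z·y_n;  k2=λ(1+7/11z)y_n ⇒ h·k2=z(1+7/11z)y_n
  y_{n+1}/y_n = 1 + 8/11z + 3/11z(1+7/11z) = 1 + z + 21/121z²
  Hence R(z) = 1 + z + 21/121z².

Need |R(x)|<1, x<0.
x=-0.41: |R|=0.6192
R=1: x+21/121x²=0 ⇒ x=−121/21=-5.7619; min R=1−1/(4·21/121)=-0.4405>−1
Confirm numerically:
  x=-5.440: |R|=0.69608 <1
  x=-5.309: |R|=0.58270 <1
  x=-4.186: |R|=0.14489 <1
  x=-3.614: |R|=0.34722 <1
  x=-6.177: |R|=1.44500 >1
  x=-6.039: |R|=1.29042 >1
  x=-5.986: |R|=1.23281 >1
Stable set (-5.7619, 0).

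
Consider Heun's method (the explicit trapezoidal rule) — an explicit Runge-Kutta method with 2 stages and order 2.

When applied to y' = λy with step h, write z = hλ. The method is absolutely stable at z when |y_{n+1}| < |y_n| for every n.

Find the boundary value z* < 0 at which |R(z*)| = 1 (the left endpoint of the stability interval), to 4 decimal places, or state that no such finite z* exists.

z* = -2.0000.

Set f=λy, z=hλ:
  order 2, 2-stage ⇒ R(z)=1+z+z^2/2
  (e.g. R(-1.69)=0.73805, |R|=0.73805)

Find x<0 with |R(x)|<1.
x=-1.69: |R|=0.7380
|R(-1.24)|=0.5288 |R(-1.03)|=0.5005 |R(-0.87)|=0.5085
Bisect:
  x_lo=-2.4505 |R|=1.5520  x_hi=-0.1157 |R|=0.8910
  mid=-1.28309 |R|=0.54007 →hi
  mid=-1.86680 |R|=0.87567 →hi
  mid=-2.15865 |R|=1.17123 →lo
  mid=-2.01272 |R|=1.01280 →lo
  mid=-1.93976 |R|=0.94157 →hi
  mid=-1.97624 |R|=0.97652 →hi
  mid=-1.99448 |R|=0.99450 →hi
  mid=-2.00360 |R|=1.00361 →lo
  mid=-1.99904 |R|=0.99904 →hi
  ...
  [-2.00004,-1.99990] ⇒ x*=-2.0000
Stable set (-2.0000, 0).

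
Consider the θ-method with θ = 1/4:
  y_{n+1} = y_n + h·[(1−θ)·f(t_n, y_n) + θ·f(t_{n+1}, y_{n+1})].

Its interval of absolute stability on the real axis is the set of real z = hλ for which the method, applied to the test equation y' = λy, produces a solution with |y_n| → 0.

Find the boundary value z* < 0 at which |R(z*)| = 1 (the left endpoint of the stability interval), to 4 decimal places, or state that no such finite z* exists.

On y'=λy, z=hλ:
  y_{n+1} = y_n + z·[3/4·y_n + 1/4·y_{n+1}] ⇒ (1 − 1/4z)y_{n+1} = (1 + 3/4z)y_n
  Hence R(z) = (1 + 3/4z)/(1 − 1/4z).

Need |R(x)|<1, x<0.
x=-1.07: |R|=0.1558
R=−1: 1+3/4x = −1+1/4x ⇒ -1/2x=2 ⇒ x=2/(-1/2)=-4.0000
Confirm numerically:
  x=-2.911: |R|=0.68485 <1
  x=-2.496: |R|=0.53695 <1
  x=-2.109: |R|=0.38091 <1
  x=-4.501: |R|=1.11787 >1
  x=-4.344: |R|=1.08245 >1
  x=-4.159: |R|=1.03898 >1
Interval (-4.0000, 0).

left endpoint -4.0000.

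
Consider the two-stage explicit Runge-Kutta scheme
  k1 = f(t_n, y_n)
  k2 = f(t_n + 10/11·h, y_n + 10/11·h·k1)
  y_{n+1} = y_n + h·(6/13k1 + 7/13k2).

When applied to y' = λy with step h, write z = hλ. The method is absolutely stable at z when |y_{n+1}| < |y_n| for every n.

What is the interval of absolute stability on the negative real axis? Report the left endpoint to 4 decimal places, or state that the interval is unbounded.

z∈(-2.0429,0).

On y'=λy, z=hλ:
  k1=λy_n ⇒ h·k1=z·y_n;  k2=λ(1+10/11z)y_n ⇒ h·k2=z(1+10/11z)y_n
  y_{n+1}/y_n = 1 + 6/13z + 7/13z(1+10/11z) = 1 + z + 70/143z²
  so R(z) = 1 + z + 70/143z².

Find x<0 with |R(x)|<1.
x=-1.59: |R|=0.6475
R=1: x+70/143x²=0 ⇒ x=−143/70=-2.0429; min R=1−1/(4·70/143)=0.4893>−1
Confirm numerically:
  x=-1.902: |R|=0.86886 <1
  x=-1.374: |R|=0.55014 <1
  x=-0.930: |R|=0.49338 <1
  x=-0.911: |R|=0.49526 <1
  x=-2.169: |R|=1.13393 >1
  x=-2.141: |R|=1.10286 >1
Stable set (-2.0429, 0).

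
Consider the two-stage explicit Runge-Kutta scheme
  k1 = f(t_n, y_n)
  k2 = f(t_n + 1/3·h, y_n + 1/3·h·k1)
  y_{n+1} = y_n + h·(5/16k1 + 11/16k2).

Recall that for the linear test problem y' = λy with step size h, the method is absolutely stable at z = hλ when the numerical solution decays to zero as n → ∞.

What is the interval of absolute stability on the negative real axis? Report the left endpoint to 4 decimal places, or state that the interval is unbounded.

(-4.3636, 0).

Set f=λy, z=hλ:
  k1=λy_n ⇒ h·k1=z·y_n;  k2=λ(1+1/3z)y_n ⇒ h·k2=z(1+1/3z)y_n
  y_{n+1}/y_n = 1 + 5/16z + 11/16z(1+1/3z) = 1 + z + 11/48z²
  Hence R(z) = 1 + z + 11/48z².

Need |R(x)|<1, x<0.
x=-0.54: |R|=0.5268
R=1: x+11/48x²=0 ⇒ x=−48/11=-4.3636; min R=1−1/(4·11/48)=-0.0909>−1
Confirm numerically:
  x=-4.303: |R|=0.94021 <1
  x=-4.054: |R|=0.71233 <1
  x=-2.865: |R|=0.01605 <1
  x=-2.785: |R|=0.00753 <1
  x=-4.929: |R|=1.63861 >1
  x=-4.928: |R|=1.63735 >1
  x=-4.576: |R|=1.22270 >1
So |R|<1 on (-4.3636, 0).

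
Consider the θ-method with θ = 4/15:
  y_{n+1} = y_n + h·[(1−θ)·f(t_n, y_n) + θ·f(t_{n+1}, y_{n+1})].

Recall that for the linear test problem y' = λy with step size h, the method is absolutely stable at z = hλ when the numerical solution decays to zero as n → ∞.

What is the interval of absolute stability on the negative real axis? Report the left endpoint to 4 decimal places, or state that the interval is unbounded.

(-4.2857, 0).

Test eqn y'=λy, z=hλ:
  y_{n+1} = y_n + z·[11/15·y_n + 4/15·y_{n+1}] ⇒ (1 − 4/15z)y_{n+1} = (1 + 11/15z)y_n
  Hence R(z) = (1 + 11/15z)/(1 − 4/15z).

Solve |R(x)|<1 on ℝ⁻.
x=-0.97: |R|=0.2293
R=−1: 1+11/15x = −1+4/15x ⇒ -7/15x=2 ⇒ x=2/(-7/15)=-4.2857
Confirm numerically:
  x=-4.147: |R|=0.96926 <1
  x=-3.534: |R|=0.81940 <1
  x=-2.732: |R|=0.58053 <1
  x=-1.819: |R|=0.22486 <1
  x=-4.743: |R|=1.09422 >1
  x=-4.709: |R|=1.08757 >1
  x=-4.475: |R|=1.04027 >1
So |R|<1 on (-4.2857, 0).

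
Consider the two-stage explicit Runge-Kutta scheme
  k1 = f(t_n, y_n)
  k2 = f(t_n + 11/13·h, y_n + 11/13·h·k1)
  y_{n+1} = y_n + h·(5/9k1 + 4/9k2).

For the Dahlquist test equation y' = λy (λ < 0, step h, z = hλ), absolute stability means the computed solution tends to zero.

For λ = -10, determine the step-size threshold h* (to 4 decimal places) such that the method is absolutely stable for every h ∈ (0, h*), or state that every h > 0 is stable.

(-2.6591,0); λ=-10 ⇒ h* = (117/44)/10 = 0.2659.

On y'=λy, z=hλ:
  k1=λy_n ⇒ h·k1=z·y_n;  k2=λ(1+11/13z)y_n ⇒ h·k2=z(1+11/13z)y_n
  y_{n+1}/y_n = 1 + 5/9z + 4/9z(1+11/13z) = 1 + z + 44/117z²
  ⇒ R(z) = 1 + z + 44/117z².

Boundary: |R(x)|=1, x<0.
x=-1.6: |R|=0.3627
R=1: x+44/117x²=0 ⇒ x=−117/44=-2.6591; min R=1−1/(4·44/117)=0.3352>−1
Confirm numerically:
  x=-2.393: |R|=0.76054 <1
  x=-2.341: |R|=0.71996 <1
  x=-1.866: |R|=0.44345 <1
  x=-3.200: |R|=1.65094 >1
  x=-3.143: |R|=1.57197 >1
Interval (-2.6591, 0).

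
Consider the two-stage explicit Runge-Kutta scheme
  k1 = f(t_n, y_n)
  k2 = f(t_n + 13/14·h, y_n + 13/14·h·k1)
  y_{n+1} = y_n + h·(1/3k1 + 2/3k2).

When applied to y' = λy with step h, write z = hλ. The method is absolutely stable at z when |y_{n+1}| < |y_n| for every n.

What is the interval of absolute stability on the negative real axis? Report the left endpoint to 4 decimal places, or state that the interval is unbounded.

z∈(-1.6154,0).

On y'=λy, z=hλ:
  k1=λy_n ⇒ h·k1=z·y_n;  k2=λ(1+13/14z)y_n ⇒ h·k2=z(1+13/14z)y_n
  y_{n+1}/y_n = 1 + 1/3z + 2/3z(1+13/14z) = 1 + z + 13/21z²
  ⇒ R(z) = 1 + z + 13/21z².

Solve |R(x)|<1 on ℝ⁻.
x=-1.63: |R|=1.0147
R=1: x+13/21x²=0 ⇒ x=−21/13=-1.6154; min R=1−1/(4·13/21)=0.5962>−1
Confirm numerically:
  x=-1.311: |R|=0.75297 <1
  x=-0.968: |R|=0.61206 <1
  x=-0.915: |R|=0.60328 <1
  x=-0.750: |R|=0.59821 <1
  x=-2.179: |R|=1.76026 >1
  x=-2.036: |R|=1.53014 >1
  x=-1.723: |R|=1.11478 >1
So |R|<1 on (-1.6154, 0).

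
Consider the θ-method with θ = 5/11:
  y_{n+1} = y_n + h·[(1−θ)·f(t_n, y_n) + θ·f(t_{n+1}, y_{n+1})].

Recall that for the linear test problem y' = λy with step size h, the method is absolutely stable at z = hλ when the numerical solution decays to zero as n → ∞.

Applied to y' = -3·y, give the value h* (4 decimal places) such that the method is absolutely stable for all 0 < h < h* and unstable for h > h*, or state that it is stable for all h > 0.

On y'=λy, z=hλ:
  y_{n+1} = y_n + z·[6/11·y_n + 5/11·y_{n+1}] ⇒ (1 − 5/11z)y_{n+1} = (1 + 6/11z)y_n
  Hence R(z) = (1 + 6/11z)/(1 − 5/11z).

Find x<0 with |R(x)|<1.
x=-1.48: |R|=0.1152
R=−1: 1+6/11x = −1+5/11x ⇒ -1/11x=2 ⇒ x=2/(-1/11)=-22.0000
Confirm numerically:
  x=-21.270: |R|=0.99378 <1
  x=-20.539: |R|=0.98715 <1
  x=-19.648: |R|=0.97847 <1
  x=-13.959: |R|=0.90048 <1
  x=-22.324: |R|=1.00264 >1
  x=-22.299: |R|=1.00244 >1
  x=-22.064: |R|=1.00053 >1
So |R|<1 on (-22.0000, 0).

(-22.0000,0); λ=-3 ⇒ h* = (22)/3 = 7.3333.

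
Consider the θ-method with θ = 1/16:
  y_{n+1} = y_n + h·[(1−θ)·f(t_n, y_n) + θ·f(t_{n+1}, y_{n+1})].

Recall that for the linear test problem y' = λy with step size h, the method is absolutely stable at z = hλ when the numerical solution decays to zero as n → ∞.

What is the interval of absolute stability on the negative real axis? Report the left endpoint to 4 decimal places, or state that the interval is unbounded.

(-2.2857, 0).

On y'=λy, z=hλ:
  y_{n+1} = y_n + z·[15/16·y_n + 1/16·y_{n+1}] ⇒ (1 − 1/16z)y_{n+1} = (1 + 15/16z)y_n
  R(z) = (1 + 15/16z)/(1 − 1/16z).

Boundary: |R(x)|=1, x<0.
x=-1.16: |R|=0.0816
R=−1: 1+15/16x = −1+1/16x ⇒ -7/8x=2 ⇒ x=2/(-7/8)=-2.2857
Confirm numerically:
  x=-2.175: |R|=0.91472 <1
  x=-1.348: |R|=0.24326 <1
  x=-1.296: |R|=0.19889 <1
  x=-1.030: |R|=0.03230 <1
  x=-2.874: |R|=1.43637 >1
  x=-2.490: |R|=1.15468 >1
  x=-2.336: |R|=1.03839 >1
Stable set (-2.2857, 0).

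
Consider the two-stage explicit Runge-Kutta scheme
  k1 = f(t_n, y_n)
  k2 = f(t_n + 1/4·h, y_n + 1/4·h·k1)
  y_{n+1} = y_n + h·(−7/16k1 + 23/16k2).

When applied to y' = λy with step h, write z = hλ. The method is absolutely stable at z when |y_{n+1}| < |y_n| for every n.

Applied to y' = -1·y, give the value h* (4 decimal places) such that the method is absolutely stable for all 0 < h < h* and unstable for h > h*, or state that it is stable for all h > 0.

(-2.7826,0); λ=-1 ⇒ h* = (64/23)/1 = 2.7826.

With y'=λy (z=hλ):
  k1=λy_n ⇒ h·k1=z·y_n;  k2=λ(1+1/4z)y_n ⇒ h·k2=z(1+1/4z)y_n
  y_{n+1}/y_n = 1 − 7/16z + 23/16z(1+1/4z) = 1 + z + 23/64z²
  ⇒ R(z) = 1 + z + 23/64z².

Need |R(x)|<1, x<0.
x=-1.49: |R|=0.3078
R=1: x+23/64x²=0 ⇒ x=−64/23=-2.7826; min R=1−1/(4·23/64)=0.3043>−1
Confirm numerically:
  x=-2.652: |R|=0.87552 <1
  x=-1.983: |R|=0.43017 <1
  x=-1.859: |R|=0.38296 <1
  x=-1.519: |R|=0.31021 <1
  x=-3.364: |R|=1.70287 >1
  x=-3.102: |R|=1.35605 >1
  x=-2.962: |R|=1.19096 >1
Stable set (-2.7826, 0).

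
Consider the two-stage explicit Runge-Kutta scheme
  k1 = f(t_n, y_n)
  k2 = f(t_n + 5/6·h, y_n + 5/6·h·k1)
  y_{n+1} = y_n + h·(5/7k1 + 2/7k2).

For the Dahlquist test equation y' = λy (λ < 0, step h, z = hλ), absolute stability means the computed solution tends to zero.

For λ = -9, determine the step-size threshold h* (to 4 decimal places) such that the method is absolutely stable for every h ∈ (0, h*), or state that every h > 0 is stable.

(-4.2000,0); λ=-9 ⇒ h* = (21/5)/9 = 0.4667.

On y'=λy, z=hλ:
  k1=λy_n ⇒ h·k1=z·y_n;  k2=λ(1+5/6z)y_n ⇒ h·k2=z(1+5/6z)y_n
  y_{n+1}/y_n = 1 + 5/7z + 2/7z(1+5/6z) = 1 + z + 5/21z²
  ⇒ R(z) = 1 + z + 5/21z².

Solve |R(x)|<1 on ℝ⁻.
x=-1.52: |R|=0.0301
R=1: x+5/21x²=0 ⇒ x=−21/5=-4.2000; min R=1−1/(4·5/21)=-0.0500>−1
Confirm numerically:
  x=-2.541: |R|=0.00370 <1
  x=-2.390: |R|=0.02998 <1
  x=-1.882: |R|=0.03868 <1
  x=-1.700: |R|=0.01190 <1
  x=-4.457: |R|=1.27273 >1
  x=-4.389: |R|=1.19750 >1
  x=-4.383: |R|=1.19097 >1
Stable set (-4.2000, 0).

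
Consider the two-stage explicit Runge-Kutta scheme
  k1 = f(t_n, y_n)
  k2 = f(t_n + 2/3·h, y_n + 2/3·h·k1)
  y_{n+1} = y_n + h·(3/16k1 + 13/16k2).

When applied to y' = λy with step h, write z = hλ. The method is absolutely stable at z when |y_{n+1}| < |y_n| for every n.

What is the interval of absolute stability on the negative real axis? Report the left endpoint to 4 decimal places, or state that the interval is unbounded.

(-1.8462, 0).

With y'=λy (z=hλ):
  k1=λy_n ⇒ h·k1=z·y_n;  k2=λ(1+2/3z)y_n ⇒ h·k2=z(1+2/3z)y_n
  y_{n+1}/y_n = 1 + 3/16z + 13/16z(1+2/3z) = 1 + z + 13/24z²
  Hence R(z) = 1 + z + 13/24z².

Need |R(x)|<1, x<0.
x=-1.32: |R|=0.6238
R=1: x+13/24x²=0 ⇒ x=−24/13=-1.8462; min R=1−1/(4·13/24)=0.5385>−1
Confirm numerically:
  x=-1.730: |R|=0.89115 <1
  x=-1.496: |R|=0.71626 <1
  x=-1.363: |R|=0.64329 <1
  x=-0.797: |R|=0.54707 <1
  x=-2.377: |R|=1.68349 >1
  x=-2.026: |R|=1.19737 >1
So |R|<1 on (-1.8462, 0).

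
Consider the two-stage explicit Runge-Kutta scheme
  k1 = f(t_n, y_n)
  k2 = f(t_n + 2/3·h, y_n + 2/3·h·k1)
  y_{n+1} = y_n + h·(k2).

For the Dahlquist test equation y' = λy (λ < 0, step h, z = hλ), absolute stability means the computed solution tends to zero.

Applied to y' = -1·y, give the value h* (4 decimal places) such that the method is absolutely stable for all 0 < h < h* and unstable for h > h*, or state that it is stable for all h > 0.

Set f=λy, z=hλ:
  k1=λy_n ⇒ h·k1=z·y_n;  k2=λ(1+2/3z)y_n ⇒ h·k2=z(1+2/3z)y_n
  y_{n+1}/y_n = 1 + z(1+2/3z) = 1 + z + 2/3z²
  Hence R(z) = 1 + z + 2/3z².

Boundary: |R(x)|=1, x<0.
x=-1.5: |R|=1.0000
R=1: x+2/3x²=0 ⇒ x=−3/2=-1.5000; min R=1−1/(4·2/3)=0.6250>−1
Confirm numerically:
  x=-1.416: |R|=0.92070 <1
  x=-1.342: |R|=0.85864 <1
  x=-0.760: |R|=0.62507 <1
  x=-2.085: |R|=1.81315 >1
  x=-2.070: |R|=1.78660 >1
  x=-1.799: |R|=1.35860 >1
So |R|<1 on (-1.5000, 0).

(-1.5000,0); λ=-1 ⇒ h* = (3/2)/1 = 1.5000.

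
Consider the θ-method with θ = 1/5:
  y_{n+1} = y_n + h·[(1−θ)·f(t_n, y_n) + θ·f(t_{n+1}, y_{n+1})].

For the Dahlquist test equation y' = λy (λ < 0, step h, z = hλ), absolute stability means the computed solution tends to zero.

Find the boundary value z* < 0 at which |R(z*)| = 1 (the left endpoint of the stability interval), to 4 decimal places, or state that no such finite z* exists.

On y'=λy, z=hλ:
  y_{n+1} = y_n + z·[4/5·y_n + 1/5·y_{n+1}] ⇒ (1 − 1/5z)y_{n+1} = (1 + 4/5z)y_n
  ⇒ R(z) = (1 + 4/5z)/(1 − 1/5z).

Boundary: |R(x)|=1, x<0.
x=-0.45: |R|=0.5872
R=−1: 1+4/5x = −1+1/5x ⇒ -3/5x=2 ⇒ x=2/(-3/5)=-3.3333
Confirm numerically:
  x=-2.173: |R|=0.51471 <1
  x=-1.979: |R|=0.41782 <1
  x=-1.595: |R|=0.20925 <1
  x=-3.832: |R|=1.16938 >1
  x=-3.636: |R|=1.10514 >1
Interval (-3.3333, 0).

z* = -3.3333.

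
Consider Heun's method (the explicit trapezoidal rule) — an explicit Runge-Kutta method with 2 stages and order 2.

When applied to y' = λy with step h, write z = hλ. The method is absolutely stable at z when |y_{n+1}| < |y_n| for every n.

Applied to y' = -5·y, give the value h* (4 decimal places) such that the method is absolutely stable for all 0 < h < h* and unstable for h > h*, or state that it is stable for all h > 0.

(-2.0000,0); λ=-5 ⇒ h* = 0.4000.

Test eqn y'=λy, z=hλ:
  order 2, 2-stage ⇒ R(z)=1+z+z^2/2
  (e.g. R(-0.48)=0.63520, |R|=0.63520)

Boundary: |R(x)|=1, x<0.
x=-0.48: |R|=0.6352
|R(-2.13)|=1.1384 |R(-1.91)|=0.9140 |R(-0.78)|=0.5242
Bisect:
  x_lo=-2.7370 |R|=2.0085  x_hi=-0.1564 |R|=0.8559
  mid=-1.44667 |R|=0.59976 →hi
  mid=-2.09182 |R|=1.09604 →lo
  mid=-1.76924 |R|=0.79587 →hi
  mid=-1.93053 |R|=0.93294 →hi
  mid=-2.01118 |R|=1.01124 →lo
  mid=-1.97085 |R|=0.97128 →hi
  mid=-1.99101 |R|=0.99106 →hi
  mid=-2.00110 |R|=1.00110 →lo
  mid=-1.99606 |R|=0.99606 →hi
  ...
  [-2.00015,-1.99999] ⇒ x*=-2.0000
So |R|<1 on (-2.0000, 0).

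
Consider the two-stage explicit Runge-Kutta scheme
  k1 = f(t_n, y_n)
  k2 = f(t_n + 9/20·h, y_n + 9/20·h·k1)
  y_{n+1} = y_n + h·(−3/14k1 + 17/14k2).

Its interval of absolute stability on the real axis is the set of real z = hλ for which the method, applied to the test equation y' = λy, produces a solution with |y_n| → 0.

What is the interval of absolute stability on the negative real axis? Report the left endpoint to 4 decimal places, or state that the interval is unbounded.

(-1.8301, 0).

With y'=λy (z=hλ):
  k1=λy_n ⇒ h·k1=z·y_n;  k2=λ(1+9/20z)y_n ⇒ h·k2=z(1+9/20z)y_n
  y_{n+1}/y_n = 1 − 3/14z + 17/14z(1+9/20z) = 1 + z + 153/280z²
  ⇒ R(z) = 1 + z + 153/280z².

Boundary: |R(x)|=1, x<0.
x=-1.74: |R|=0.9144
R=1: x+153/280x²=0 ⇒ x=−280/153=-1.8301; min R=1−1/(4·153/280)=0.5425>−1
Confirm numerically:
  x=-1.627: |R|=0.81947 <1
  x=-0.992: |R|=0.54572 <1
  x=-0.892: |R|=0.54277 <1
  x=-0.737: |R|=0.55980 <1
  x=-2.357: |R|=1.67866 >1
  x=-2.096: |R|=1.30458 >1
  x=-1.937: |R|=1.11318 >1
Stable set (-1.8301, 0).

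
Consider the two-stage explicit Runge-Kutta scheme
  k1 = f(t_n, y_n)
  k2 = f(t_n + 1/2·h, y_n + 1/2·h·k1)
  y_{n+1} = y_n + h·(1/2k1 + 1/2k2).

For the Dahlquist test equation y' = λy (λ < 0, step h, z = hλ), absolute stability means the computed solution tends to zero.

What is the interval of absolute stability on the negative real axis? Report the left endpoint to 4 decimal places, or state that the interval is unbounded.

With y'=λy (z=hλ):
  k1=λy_n ⇒ h·k1=z·y_n;  k2=λ(1+1/2z)y_n ⇒ h·k2=z(1+1/2z)y_n
  y_{n+1}/y_n = 1 + 1/2z + 1/2z(1+1/2z) = 1 + z + 1/4z²
  so R(z) = 1 + z + 1/4z².

Find x<0 with |R(x)|<1.
x=-0.97: |R|=0.2652
R=1: x+1/4x²=0 ⇒ x=−4=-4.0000; min R=1−1/(4·1/4)=0.0000>−1
Confirm numerically:
  x=-3.663: |R|=0.69139 <1
  x=-2.113: |R|=0.00319 <1
  x=-1.697: |R|=0.02295 <1
  x=-4.502: |R|=1.56500 >1
  x=-4.405: |R|=1.44601 >1
  x=-4.395: |R|=1.43401 >1
So |R|<1 on (-4.0000, 0).

(-4.0000, 0).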